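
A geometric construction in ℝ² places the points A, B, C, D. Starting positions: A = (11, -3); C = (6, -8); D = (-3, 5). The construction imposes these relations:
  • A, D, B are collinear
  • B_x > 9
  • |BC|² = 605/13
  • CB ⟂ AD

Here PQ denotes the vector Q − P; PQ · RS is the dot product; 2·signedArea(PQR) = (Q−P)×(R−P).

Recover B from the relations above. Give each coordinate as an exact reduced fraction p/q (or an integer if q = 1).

1. B_x = 122/13  [A, D, B are collinear ∩ CB ⟂ AD]
2. B_y = -27/13  [A, D, B are collinear ∩ CB ⟂ AD]
   → B = (122/13, -27/13)

B = (122/13, -27/13)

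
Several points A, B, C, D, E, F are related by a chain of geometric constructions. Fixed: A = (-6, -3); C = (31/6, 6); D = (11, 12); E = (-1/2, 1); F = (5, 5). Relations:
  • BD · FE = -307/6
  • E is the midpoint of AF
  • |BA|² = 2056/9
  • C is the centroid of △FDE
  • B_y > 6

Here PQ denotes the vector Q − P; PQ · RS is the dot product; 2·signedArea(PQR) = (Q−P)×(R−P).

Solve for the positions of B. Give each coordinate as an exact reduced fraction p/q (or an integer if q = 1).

B = (16/3, 7)

1. B_x = 16/3  [line 11/2·x + 4·y + -172/3 = 0 ∩ |BA|² = 2056/9]
2. B_y = 7  [line 11/2·x + 4·y + -172/3 = 0 ∩ |BA|² = 2056/9]
   → B = (16/3, 7)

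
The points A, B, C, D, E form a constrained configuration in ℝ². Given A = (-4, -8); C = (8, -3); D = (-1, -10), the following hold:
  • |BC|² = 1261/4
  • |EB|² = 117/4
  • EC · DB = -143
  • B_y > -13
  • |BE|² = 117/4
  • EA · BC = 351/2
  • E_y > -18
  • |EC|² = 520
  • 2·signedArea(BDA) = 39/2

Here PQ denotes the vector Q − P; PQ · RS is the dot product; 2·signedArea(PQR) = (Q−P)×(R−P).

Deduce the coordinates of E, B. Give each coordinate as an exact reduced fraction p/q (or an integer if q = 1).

1. B_x = -7  [line -2·x + -3·y + -103/2 = 0 ∩ |BC|² = 1261/4]
2. B_y = -25/2  [line -2·x + -3·y + -103/2 = 0 ∩ |BC|² = 1261/4]
   → B = (-7, -25/2)
3. E_x = -10  [EA · BC = 351/2 ∩ EC · DB = -143]
4. E_y = -17  [EA · BC = 351/2 ∩ EC · DB = -143]
   → E = (-10, -17)

B = (-7, -25/2)
E = (-10, -17)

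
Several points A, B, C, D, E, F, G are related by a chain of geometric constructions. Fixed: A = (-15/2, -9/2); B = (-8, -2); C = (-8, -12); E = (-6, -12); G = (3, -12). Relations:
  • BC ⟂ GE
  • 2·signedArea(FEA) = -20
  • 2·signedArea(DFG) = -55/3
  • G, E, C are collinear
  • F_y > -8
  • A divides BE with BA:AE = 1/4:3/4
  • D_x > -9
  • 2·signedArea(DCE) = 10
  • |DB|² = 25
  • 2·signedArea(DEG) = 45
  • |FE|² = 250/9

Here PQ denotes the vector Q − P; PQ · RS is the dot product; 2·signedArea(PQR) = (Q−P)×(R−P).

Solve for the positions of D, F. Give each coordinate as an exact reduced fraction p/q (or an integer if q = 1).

D = (-8, -7)
F = (-13/3, -7)

1. D_y = -7  [2·signedArea(DCE) = 10]
2. D_x = -8  [|DB|² = 25]
   → D = (-8, -7)
3. F_x = -13/3  [2·signedArea(FEA) = -20 ∩ 2·signedArea(DFG) = -55/3]
4. F_y = -7  [2·signedArea(FEA) = -20 ∩ 2·signedArea(DFG) = -55/3]
   → F = (-13/3, -7)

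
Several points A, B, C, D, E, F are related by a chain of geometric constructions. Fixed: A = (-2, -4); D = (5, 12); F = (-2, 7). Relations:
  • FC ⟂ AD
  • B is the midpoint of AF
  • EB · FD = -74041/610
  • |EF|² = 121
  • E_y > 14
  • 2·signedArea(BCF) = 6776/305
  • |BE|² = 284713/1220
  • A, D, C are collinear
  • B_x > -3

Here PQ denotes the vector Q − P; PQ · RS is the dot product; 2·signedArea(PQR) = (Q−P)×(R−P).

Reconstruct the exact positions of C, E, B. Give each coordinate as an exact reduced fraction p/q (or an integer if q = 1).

B = (-2, 3/2)
C = (622/305, 1596/305)
E = (1854/305, 4412/305)

1. C_x = 622/305  [A, D, C are collinear ∩ FC ⟂ AD]
2. C_y = 1596/305  [A, D, C are collinear ∩ FC ⟂ AD]
   → C = (622/305, 1596/305)
3. B_x = -2  [B is the midpoint of AF]
4. B_y = 3/2  [B is the midpoint of AF]
   → B = (-2, 3/2)
5. E_x = 1854/305  [line -7·x + -5·y + 35038/305 = 0 ∩ |EF|² = 121]
6. E_y = 4412/305  [line -7·x + -5·y + 35038/305 = 0 ∩ |EF|² = 121]
   → E = (1854/305, 4412/305)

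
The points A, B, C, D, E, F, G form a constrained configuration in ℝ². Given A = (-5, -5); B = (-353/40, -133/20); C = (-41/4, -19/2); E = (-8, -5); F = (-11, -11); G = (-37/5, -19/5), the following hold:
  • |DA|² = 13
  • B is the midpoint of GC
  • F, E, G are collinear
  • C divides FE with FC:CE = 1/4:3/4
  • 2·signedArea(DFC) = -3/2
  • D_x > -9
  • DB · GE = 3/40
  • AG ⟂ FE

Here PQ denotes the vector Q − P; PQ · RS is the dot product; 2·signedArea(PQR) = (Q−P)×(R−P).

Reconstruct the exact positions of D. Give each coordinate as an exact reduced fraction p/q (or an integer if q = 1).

D = (-8, -7)

1. D_x = -8  [DB · GE = 3/40 ∩ 2·signedArea(DFC) = -3/2]
2. D_y = -7  [DB · GE = 3/40 ∩ 2·signedArea(DFC) = -3/2]
   → D = (-8, -7)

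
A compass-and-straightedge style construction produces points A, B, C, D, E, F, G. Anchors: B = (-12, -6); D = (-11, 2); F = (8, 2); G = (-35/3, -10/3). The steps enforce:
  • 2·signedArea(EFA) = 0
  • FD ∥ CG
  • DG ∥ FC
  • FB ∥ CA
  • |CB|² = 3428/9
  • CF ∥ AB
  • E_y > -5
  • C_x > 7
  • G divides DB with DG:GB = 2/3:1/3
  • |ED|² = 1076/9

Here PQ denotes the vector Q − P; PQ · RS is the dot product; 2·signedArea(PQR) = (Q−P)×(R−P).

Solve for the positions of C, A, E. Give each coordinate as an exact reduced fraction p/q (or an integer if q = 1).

1. C_x = 22/3  [FD ∥ CG ∩ DG ∥ FC]
2. C_y = -10/3  [FD ∥ CG ∩ DG ∥ FC]
   → C = (22/3, -10/3)
3. A_x = -38/3  [CF ∥ AB ∩ FB ∥ CA]
4. A_y = -34/3  [CF ∥ AB ∩ FB ∥ CA]
   → A = (-38/3, -34/3)
5. E_x = -7/3  [line 40/3·x + -62/3·y + -196/3 = 0 ∩ |ED|² = 1076/9]
6. E_y = -14/3  [line 40/3·x + -62/3·y + -196/3 = 0 ∩ |ED|² = 1076/9]
   → E = (-7/3, -14/3)

A = (-38/3, -34/3)
C = (22/3, -10/3)
E = (-7/3, -14/3)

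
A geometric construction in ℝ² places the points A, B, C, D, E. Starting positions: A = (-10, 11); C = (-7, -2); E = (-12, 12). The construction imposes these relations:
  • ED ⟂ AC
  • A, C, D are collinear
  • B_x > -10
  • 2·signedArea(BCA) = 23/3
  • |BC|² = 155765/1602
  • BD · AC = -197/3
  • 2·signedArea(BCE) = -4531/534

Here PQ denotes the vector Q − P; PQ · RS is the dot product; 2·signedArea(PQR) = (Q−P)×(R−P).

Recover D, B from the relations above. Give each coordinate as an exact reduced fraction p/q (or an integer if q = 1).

B = (-5219/534, 3985/534)
D = (-1837/178, 2205/178)

1. D_x = -1837/178  [A, C, D are collinear ∩ ED ⟂ AC]
2. D_y = 2205/178  [A, C, D are collinear ∩ ED ⟂ AC]
   → D = (-1837/178, 2205/178)
3. B_x = -5219/534  [2·signedArea(BCA) = 23/3 ∩ BD · AC = -197/3]
4. B_y = 3985/534  [2·signedArea(BCA) = 23/3 ∩ BD · AC = -197/3]
   → B = (-5219/534, 3985/534)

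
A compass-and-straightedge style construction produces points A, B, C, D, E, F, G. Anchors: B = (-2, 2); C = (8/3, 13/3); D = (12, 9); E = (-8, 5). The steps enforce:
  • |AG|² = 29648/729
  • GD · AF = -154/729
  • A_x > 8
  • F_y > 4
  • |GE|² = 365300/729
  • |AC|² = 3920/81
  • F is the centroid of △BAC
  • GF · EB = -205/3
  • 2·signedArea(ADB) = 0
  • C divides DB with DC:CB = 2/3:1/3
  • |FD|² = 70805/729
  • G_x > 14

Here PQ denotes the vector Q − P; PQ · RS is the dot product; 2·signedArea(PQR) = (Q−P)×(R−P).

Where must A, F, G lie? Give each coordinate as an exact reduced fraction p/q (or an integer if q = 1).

A = (80/9, 67/9)
F = (86/27, 124/27)
G = (388/27, 113/27)

1. A_x = 80/9  [line 7·x + -14·y + 42 = 0 ∩ |AC|² = 3920/81]
2. A_y = 67/9  [line 7·x + -14·y + 42 = 0 ∩ |AC|² = 3920/81]
   → A = (80/9, 67/9)
3. F_x = 86/27  [F is the centroid of △BAC]
4. F_y = 124/27  [F is the centroid of △BAC]
   → F = (86/27, 124/27)
5. G_x = 388/27  [GF · EB = -205/3 ∩ GD · AF = -154/729]
6. G_y = 113/27  [GF · EB = -205/3 ∩ GD · AF = -154/729]
   → G = (388/27, 113/27)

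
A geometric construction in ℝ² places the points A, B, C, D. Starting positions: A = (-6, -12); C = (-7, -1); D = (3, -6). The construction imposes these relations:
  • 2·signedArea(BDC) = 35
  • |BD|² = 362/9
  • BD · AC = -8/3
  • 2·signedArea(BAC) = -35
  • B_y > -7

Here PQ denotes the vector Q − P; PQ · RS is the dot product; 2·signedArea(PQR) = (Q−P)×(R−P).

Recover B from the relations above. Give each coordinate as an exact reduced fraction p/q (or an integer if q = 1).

1. B_x = -10/3  [2·signedArea(BDC) = 35 ∩ BD · AC = -8/3]
2. B_y = -19/3  [2·signedArea(BDC) = 35 ∩ BD · AC = -8/3]
   → B = (-10/3, -19/3)

B = (-10/3, -19/3)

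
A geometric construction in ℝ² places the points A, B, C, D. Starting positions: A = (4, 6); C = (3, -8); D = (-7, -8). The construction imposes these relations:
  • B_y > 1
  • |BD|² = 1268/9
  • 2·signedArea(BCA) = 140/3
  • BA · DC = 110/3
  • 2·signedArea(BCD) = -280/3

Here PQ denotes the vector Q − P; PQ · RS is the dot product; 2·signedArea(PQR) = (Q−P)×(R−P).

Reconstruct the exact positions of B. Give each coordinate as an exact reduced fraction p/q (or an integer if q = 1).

1. B_x = 1/3  [2·signedArea(BCA) = 140/3 ∩ 2·signedArea(BCD) = -280/3]
2. B_y = 4/3  [2·signedArea(BCA) = 140/3 ∩ 2·signedArea(BCD) = -280/3]
   → B = (1/3, 4/3)

B = (1/3, 4/3)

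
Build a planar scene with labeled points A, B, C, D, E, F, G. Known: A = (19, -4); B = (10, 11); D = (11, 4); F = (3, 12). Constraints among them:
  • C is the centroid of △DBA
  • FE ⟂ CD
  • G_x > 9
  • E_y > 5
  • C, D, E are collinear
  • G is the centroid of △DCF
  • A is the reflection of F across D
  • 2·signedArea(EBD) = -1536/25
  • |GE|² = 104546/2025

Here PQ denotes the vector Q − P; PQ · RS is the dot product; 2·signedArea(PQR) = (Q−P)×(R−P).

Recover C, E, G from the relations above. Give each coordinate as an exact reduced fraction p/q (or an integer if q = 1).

C = (40/3, 11/3)
E = (51/25, 132/25)
G = (82/9, 59/9)

1. C_x = 40/3  [C is the centroid of △DBA]
2. C_y = 11/3  [C is the centroid of △DBA]
   → C = (40/3, 11/3)
3. E_x = 51/25  [C, D, E are collinear ∩ FE ⟂ CD]
4. E_y = 132/25  [C, D, E are collinear ∩ FE ⟂ CD]
   → E = (51/25, 132/25)
5. G_x = 82/9  [G is the centroid of △DCF]
6. G_y = 59/9  [G is the centroid of △DCF]
   → G = (82/9, 59/9)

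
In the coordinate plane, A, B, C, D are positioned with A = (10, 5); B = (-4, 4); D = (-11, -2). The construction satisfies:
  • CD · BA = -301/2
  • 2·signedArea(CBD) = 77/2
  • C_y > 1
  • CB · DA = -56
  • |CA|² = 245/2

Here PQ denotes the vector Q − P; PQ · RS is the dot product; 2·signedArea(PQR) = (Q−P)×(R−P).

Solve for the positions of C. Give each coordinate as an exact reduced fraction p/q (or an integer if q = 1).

C = (-1/2, 3/2)

1. C_x = -1/2  [2·signedArea(CBD) = 77/2 ∩ CB · DA = -56]
2. C_y = 3/2  [2·signedArea(CBD) = 77/2 ∩ CB · DA = -56]
   → C = (-1/2, 3/2)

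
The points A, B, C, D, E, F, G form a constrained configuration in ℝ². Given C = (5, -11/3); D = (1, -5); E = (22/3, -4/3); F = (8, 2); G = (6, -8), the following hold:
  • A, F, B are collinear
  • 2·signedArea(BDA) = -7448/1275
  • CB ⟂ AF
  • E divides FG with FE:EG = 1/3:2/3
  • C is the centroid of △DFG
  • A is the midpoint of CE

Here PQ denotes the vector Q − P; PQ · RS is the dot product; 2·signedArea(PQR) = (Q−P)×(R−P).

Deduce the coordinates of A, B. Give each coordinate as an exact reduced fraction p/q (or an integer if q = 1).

1. A_x = 37/6  [A is the midpoint of CE]
2. A_y = -5/2  [A is the midpoint of CE]
   → A = (37/6, -5/2)
3. B_x = 2377/425  [A, F, B are collinear ∩ CB ⟂ AF]
4. B_y = -1661/425  [A, F, B are collinear ∩ CB ⟂ AF]
   → B = (2377/425, -1661/425)

A = (37/6, -5/2)
B = (2377/425, -1661/425)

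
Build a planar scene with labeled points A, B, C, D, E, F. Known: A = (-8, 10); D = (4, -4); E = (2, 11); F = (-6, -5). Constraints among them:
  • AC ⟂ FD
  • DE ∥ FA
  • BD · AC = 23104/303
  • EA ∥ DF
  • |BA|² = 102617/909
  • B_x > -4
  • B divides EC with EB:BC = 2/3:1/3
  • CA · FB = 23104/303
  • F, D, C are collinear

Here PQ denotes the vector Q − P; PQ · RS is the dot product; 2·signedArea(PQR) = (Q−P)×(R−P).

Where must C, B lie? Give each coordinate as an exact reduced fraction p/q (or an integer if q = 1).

B = (-370/101, 91/303)
C = (-656/101, -510/101)

1. C_x = -656/101  [F, D, C are collinear ∩ AC ⟂ FD]
2. C_y = -510/101  [F, D, C are collinear ∩ AC ⟂ FD]
   → C = (-656/101, -510/101)
3. B_x = -370/101  [B divides EC with EB:BC = 2/3:1/3]
4. B_y = 91/303  [B divides EC with EB:BC = 2/3:1/3]
   → B = (-370/101, 91/303)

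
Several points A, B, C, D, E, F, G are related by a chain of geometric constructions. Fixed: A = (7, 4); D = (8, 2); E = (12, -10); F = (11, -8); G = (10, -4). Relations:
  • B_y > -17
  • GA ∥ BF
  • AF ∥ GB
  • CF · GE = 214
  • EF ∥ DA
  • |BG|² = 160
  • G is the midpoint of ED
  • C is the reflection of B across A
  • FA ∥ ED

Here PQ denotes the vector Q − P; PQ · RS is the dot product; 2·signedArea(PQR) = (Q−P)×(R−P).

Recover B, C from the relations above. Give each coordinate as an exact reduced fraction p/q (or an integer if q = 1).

B = (14, -16)
C = (0, 24)

1. B_x = 14  [GA ∥ BF ∩ AF ∥ GB]
2. B_y = -16  [GA ∥ BF ∩ AF ∥ GB]
   → B = (14, -16)
3. C_x = 0  [C is the reflection of B across A]
4. C_y = 24  [C is the reflection of B across A]
   → C = (0, 24)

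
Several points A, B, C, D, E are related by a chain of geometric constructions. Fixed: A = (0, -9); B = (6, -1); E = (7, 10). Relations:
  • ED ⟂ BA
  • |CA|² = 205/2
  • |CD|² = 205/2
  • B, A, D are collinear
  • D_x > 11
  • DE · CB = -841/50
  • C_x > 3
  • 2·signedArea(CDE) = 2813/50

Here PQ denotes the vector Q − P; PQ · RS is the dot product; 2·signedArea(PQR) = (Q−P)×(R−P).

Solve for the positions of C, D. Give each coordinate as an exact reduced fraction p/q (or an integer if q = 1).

C = (7/2, 1/2)
D = (291/25, 163/25)

1. D_x = 291/25  [B, A, D are collinear ∩ ED ⟂ BA]
2. D_y = 163/25  [B, A, D are collinear ∩ ED ⟂ BA]
   → D = (291/25, 163/25)
3. C_x = 7/2  [2·signedArea(CDE) = 2813/50 ∩ DE · CB = -841/50]
4. C_y = 1/2  [2·signedArea(CDE) = 2813/50 ∩ DE · CB = -841/50]
   → C = (7/2, 1/2)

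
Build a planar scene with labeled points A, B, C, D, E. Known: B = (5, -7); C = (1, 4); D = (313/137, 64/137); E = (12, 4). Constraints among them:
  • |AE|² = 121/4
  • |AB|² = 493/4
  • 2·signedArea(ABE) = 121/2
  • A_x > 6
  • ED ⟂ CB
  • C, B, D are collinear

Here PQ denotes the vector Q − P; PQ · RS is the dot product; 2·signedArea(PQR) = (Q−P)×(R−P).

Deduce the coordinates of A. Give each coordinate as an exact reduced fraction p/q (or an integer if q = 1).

1. A_x = 13/2  [line -11·x + 7·y + 87/2 = 0 ∩ |AB|² = 493/4]
2. A_y = 4  [line -11·x + 7·y + 87/2 = 0 ∩ |AB|² = 493/4]
   → A = (13/2, 4)

A = (13/2, 4)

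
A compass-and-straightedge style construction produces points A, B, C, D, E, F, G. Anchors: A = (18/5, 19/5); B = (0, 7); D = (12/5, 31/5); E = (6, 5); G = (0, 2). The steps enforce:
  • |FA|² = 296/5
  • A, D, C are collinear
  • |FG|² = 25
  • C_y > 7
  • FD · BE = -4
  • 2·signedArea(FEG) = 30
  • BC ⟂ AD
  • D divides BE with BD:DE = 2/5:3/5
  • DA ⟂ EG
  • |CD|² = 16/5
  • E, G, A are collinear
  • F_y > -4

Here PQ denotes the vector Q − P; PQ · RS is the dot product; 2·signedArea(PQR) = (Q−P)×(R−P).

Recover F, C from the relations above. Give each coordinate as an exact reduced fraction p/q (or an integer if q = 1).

1. F_x = 0  [2·signedArea(FEG) = 30 ∩ FD · BE = -4]
2. F_y = -3  [2·signedArea(FEG) = 30 ∩ FD · BE = -4]
   → F = (0, -3)
3. C_x = 8/5  [A, D, C are collinear ∩ BC ⟂ AD]
4. C_y = 39/5  [A, D, C are collinear ∩ BC ⟂ AD]
   → C = (8/5, 39/5)

C = (8/5, 39/5)
F = (0, -3)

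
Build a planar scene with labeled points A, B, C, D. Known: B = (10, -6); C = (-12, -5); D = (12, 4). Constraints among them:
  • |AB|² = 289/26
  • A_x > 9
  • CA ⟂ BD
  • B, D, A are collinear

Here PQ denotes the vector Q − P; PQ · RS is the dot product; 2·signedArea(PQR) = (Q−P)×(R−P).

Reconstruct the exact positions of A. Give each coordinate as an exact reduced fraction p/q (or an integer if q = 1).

1. A_x = 243/26  [B, D, A are collinear ∩ CA ⟂ BD]
2. A_y = -241/26  [B, D, A are collinear ∩ CA ⟂ BD]
   → A = (243/26, -241/26)

A = (243/26, -241/26)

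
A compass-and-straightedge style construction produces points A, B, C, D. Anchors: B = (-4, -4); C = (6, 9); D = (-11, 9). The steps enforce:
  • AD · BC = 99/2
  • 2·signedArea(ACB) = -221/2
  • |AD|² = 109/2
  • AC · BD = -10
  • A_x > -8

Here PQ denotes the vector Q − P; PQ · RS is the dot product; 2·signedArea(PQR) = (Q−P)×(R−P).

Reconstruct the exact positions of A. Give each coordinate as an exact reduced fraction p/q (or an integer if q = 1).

A = (-15/2, 5/2)

1. A_x = -15/2  [2·signedArea(ACB) = -221/2 ∩ AC · BD = -10]
2. A_y = 5/2  [2·signedArea(ACB) = -221/2 ∩ AC · BD = -10]
   → A = (-15/2, 5/2)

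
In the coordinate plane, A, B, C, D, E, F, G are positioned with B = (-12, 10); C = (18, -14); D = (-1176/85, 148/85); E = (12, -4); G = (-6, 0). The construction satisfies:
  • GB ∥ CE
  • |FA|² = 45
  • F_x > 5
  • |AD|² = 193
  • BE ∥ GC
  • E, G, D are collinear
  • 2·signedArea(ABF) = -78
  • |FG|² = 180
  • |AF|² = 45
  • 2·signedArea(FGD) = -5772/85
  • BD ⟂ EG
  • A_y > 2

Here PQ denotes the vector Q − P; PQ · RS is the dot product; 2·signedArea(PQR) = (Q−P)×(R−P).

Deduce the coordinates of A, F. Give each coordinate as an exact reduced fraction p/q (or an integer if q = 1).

A = (0, 3)
F = (6, 6)

1. F_x = 6  [line -148/85·x + -666/85·y + 4884/85 = 0 ∩ |FG|² = 180]
2. F_y = 6  [line -148/85·x + -666/85·y + 4884/85 = 0 ∩ |FG|² = 180]
   → F = (6, 6)
3. A_x = 0  [line 4·x + 18·y + -54 = 0 ∩ |AF|² = 45]
4. A_y = 3  [line 4·x + 18·y + -54 = 0 ∩ |AF|² = 45]
   → A = (0, 3)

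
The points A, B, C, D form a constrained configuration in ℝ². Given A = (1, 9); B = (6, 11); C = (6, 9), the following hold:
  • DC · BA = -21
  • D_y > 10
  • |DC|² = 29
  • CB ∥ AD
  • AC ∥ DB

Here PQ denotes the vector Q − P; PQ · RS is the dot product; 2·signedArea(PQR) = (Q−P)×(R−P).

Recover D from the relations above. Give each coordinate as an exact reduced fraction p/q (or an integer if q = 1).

1. D_x = 1  [AC ∥ DB ∩ CB ∥ AD]
2. D_y = 11  [AC ∥ DB ∩ CB ∥ AD]
   → D = (1, 11)

D = (1, 11)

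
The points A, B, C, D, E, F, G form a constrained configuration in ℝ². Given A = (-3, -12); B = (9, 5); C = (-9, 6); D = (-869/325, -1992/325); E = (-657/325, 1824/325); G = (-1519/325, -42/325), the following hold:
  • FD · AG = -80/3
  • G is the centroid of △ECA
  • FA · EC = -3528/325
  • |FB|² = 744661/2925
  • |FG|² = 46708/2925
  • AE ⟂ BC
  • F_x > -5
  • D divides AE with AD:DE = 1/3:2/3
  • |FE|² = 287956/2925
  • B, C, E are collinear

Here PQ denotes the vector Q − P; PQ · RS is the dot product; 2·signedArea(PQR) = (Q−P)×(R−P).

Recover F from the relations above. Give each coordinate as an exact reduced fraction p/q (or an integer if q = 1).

F = (-4013/975, -1328/325)

1. F_x = -4013/975  [FD · AG = -80/3 ∩ FA · EC = -3528/325]
2. F_y = -1328/325  [FD · AG = -80/3 ∩ FA · EC = -3528/325]
   → F = (-4013/975, -1328/325)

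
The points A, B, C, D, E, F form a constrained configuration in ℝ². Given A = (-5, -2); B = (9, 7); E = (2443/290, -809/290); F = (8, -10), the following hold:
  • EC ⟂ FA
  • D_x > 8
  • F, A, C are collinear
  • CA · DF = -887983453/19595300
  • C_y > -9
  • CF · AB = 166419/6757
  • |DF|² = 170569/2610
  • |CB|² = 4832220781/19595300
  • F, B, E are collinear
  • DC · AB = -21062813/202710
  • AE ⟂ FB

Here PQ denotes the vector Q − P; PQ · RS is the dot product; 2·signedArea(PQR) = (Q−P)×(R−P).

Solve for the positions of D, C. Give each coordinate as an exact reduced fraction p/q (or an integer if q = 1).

C = (343883/67570, -277334/33785)
D = (7373/870, -1679/870)

1. C_x = 343883/67570  [F, A, C are collinear ∩ EC ⟂ FA]
2. C_y = -277334/33785  [F, A, C are collinear ∩ EC ⟂ FA]
   → C = (343883/67570, -277334/33785)
3. D_x = 7373/870  [DC · AB = -21062813/202710 ∩ CA · DF = -887983453/19595300]
4. D_y = -1679/870  [DC · AB = -21062813/202710 ∩ CA · DF = -887983453/19595300]
   → D = (7373/870, -1679/870)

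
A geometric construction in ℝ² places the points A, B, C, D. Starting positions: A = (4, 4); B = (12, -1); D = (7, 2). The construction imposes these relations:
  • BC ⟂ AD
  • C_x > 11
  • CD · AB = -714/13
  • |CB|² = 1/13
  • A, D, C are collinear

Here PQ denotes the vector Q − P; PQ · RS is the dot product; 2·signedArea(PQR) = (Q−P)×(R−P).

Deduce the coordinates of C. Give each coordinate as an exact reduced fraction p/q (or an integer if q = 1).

C = (154/13, -16/13)

1. C_x = 154/13  [A, D, C are collinear ∩ BC ⟂ AD]
2. C_y = -16/13  [A, D, C are collinear ∩ BC ⟂ AD]
   → C = (154/13, -16/13)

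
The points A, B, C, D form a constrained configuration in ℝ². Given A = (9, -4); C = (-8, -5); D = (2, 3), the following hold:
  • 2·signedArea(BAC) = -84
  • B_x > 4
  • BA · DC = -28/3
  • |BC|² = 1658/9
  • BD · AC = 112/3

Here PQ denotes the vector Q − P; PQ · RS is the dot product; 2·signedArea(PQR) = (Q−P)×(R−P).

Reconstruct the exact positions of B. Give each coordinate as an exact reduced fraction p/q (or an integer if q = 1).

1. B_x = 13/3  [2·signedArea(BAC) = -84 ∩ BA · DC = -28/3]
2. B_y = 2/3  [2·signedArea(BAC) = -84 ∩ BA · DC = -28/3]
   → B = (13/3, 2/3)

B = (13/3, 2/3)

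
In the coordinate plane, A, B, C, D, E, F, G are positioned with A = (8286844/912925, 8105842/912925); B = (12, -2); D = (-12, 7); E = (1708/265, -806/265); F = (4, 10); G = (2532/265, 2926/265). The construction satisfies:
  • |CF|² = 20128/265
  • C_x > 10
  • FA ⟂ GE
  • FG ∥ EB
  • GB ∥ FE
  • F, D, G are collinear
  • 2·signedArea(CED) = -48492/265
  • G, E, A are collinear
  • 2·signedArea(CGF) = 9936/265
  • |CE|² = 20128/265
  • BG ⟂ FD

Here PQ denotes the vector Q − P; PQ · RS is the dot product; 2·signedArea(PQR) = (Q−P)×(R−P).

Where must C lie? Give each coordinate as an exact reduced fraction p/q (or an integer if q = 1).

1. C_x = 2856/265  [2·signedArea(CED) = -48492/265 ∩ 2·signedArea(CGF) = 9936/265]
2. C_y = 1198/265  [2·signedArea(CED) = -48492/265 ∩ 2·signedArea(CGF) = 9936/265]
   → C = (2856/265, 1198/265)

C = (2856/265, 1198/265)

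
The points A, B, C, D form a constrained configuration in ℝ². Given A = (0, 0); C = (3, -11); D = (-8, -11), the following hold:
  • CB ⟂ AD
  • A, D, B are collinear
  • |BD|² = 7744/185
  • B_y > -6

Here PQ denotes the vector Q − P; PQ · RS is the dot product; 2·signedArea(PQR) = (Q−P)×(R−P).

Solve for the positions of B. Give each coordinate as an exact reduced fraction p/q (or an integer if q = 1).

1. B_x = -776/185  [A, D, B are collinear ∩ CB ⟂ AD]
2. B_y = -1067/185  [A, D, B are collinear ∩ CB ⟂ AD]
   → B = (-776/185, -1067/185)

B = (-776/185, -1067/185)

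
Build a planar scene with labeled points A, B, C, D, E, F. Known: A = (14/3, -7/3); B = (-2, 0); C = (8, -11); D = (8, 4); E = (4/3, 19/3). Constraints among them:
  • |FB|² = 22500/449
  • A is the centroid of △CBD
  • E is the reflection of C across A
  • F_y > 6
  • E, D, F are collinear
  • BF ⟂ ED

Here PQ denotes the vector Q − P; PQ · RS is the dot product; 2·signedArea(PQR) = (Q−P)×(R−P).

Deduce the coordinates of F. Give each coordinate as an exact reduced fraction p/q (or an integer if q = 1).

F = (152/449, 3000/449)

1. F_x = 152/449  [E, D, F are collinear ∩ BF ⟂ ED]
2. F_y = 3000/449  [E, D, F are collinear ∩ BF ⟂ ED]
   → F = (152/449, 3000/449)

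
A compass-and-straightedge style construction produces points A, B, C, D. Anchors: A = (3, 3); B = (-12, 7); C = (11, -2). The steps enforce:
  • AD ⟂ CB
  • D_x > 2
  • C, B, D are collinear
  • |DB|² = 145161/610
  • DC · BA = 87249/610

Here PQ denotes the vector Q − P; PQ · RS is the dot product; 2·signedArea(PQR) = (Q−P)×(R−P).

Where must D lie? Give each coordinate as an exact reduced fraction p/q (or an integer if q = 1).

D = (1443/610, 841/610)

1. D_x = 1443/610  [C, B, D are collinear ∩ AD ⟂ CB]
2. D_y = 841/610  [C, B, D are collinear ∩ AD ⟂ CB]
   → D = (1443/610, 841/610)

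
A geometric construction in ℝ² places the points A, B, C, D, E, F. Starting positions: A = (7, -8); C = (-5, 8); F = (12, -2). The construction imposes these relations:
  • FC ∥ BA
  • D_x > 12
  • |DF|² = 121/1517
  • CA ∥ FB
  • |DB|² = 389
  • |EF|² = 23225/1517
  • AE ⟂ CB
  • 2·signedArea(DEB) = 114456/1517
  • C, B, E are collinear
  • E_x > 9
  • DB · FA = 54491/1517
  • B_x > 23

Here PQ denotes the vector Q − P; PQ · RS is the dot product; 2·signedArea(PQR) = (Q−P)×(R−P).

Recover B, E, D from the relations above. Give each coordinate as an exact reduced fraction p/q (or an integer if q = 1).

B = (24, -18)
D = (18523/1517, -3320/1517)
E = (14571/1517, -7728/1517)

1. B_x = 24  [FC ∥ BA ∩ CA ∥ FB]
2. B_y = -18  [FC ∥ BA ∩ CA ∥ FB]
   → B = (24, -18)
3. E_x = 14571/1517  [C, B, E are collinear ∩ AE ⟂ CB]
4. E_y = -7728/1517  [C, B, E are collinear ∩ AE ⟂ CB]
   → E = (14571/1517, -7728/1517)
5. D_x = 18523/1517  [2·signedArea(DEB) = 114456/1517 ∩ DB · FA = 54491/1517]
6. D_y = -3320/1517  [2·signedArea(DEB) = 114456/1517 ∩ DB · FA = 54491/1517]
   → D = (18523/1517, -3320/1517)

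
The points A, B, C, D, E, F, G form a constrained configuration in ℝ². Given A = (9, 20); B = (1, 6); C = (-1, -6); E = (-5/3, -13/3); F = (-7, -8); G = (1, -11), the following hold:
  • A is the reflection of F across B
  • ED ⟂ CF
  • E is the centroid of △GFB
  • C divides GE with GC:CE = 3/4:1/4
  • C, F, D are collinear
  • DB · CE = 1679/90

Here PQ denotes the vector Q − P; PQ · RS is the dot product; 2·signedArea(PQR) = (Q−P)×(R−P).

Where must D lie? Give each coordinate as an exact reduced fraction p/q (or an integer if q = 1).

D = (-11/10, -181/30)

1. D_x = -11/10  [C, F, D are collinear ∩ ED ⟂ CF]
2. D_y = -181/30  [C, F, D are collinear ∩ ED ⟂ CF]
   → D = (-11/10, -181/30)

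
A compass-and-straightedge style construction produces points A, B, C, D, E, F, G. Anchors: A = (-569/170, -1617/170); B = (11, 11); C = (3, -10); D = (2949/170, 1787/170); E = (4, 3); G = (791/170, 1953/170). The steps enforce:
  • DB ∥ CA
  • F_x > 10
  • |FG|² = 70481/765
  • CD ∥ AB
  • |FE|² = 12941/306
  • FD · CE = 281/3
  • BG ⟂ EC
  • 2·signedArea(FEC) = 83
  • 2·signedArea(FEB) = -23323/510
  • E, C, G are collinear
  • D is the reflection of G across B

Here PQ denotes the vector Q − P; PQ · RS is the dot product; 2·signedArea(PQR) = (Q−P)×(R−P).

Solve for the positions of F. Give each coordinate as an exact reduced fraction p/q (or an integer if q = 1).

1. F_x = 5329/510  [2·signedArea(FEC) = 83 ∩ FD · CE = 281/3]
2. F_y = 1957/510  [2·signedArea(FEC) = 83 ∩ FD · CE = 281/3]
   → F = (5329/510, 1957/510)

F = (5329/510, 1957/510)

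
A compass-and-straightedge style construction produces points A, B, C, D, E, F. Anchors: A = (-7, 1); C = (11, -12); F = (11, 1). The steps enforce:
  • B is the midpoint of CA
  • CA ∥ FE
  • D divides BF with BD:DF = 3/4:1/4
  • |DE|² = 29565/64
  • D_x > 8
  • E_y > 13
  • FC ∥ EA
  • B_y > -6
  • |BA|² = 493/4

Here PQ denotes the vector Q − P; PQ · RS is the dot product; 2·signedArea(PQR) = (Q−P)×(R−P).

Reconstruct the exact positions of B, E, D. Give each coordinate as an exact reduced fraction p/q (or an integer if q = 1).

B = (2, -11/2)
D = (35/4, -5/8)
E = (-7, 14)

1. B_x = 2  [B is the midpoint of CA]
2. B_y = -11/2  [B is the midpoint of CA]
   → B = (2, -11/2)
3. E_x = -7  [FC ∥ EA ∩ CA ∥ FE]
4. E_y = 14  [FC ∥ EA ∩ CA ∥ FE]
   → E = (-7, 14)
5. D_x = 35/4  [D divides BF with BD:DF = 3/4:1/4]
6. D_y = -5/8  [D divides BF with BD:DF = 3/4:1/4]
   → D = (35/4, -5/8)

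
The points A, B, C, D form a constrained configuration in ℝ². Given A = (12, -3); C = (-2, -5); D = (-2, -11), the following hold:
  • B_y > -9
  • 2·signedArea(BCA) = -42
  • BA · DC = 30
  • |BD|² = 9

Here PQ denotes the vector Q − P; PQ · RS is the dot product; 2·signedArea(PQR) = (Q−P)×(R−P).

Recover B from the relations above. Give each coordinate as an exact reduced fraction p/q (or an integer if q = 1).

1. B_x = -2  [2·signedArea(BCA) = -42 ∩ BA · DC = 30]
2. B_y = -8  [2·signedArea(BCA) = -42 ∩ BA · DC = 30]
   → B = (-2, -8)

B = (-2, -8)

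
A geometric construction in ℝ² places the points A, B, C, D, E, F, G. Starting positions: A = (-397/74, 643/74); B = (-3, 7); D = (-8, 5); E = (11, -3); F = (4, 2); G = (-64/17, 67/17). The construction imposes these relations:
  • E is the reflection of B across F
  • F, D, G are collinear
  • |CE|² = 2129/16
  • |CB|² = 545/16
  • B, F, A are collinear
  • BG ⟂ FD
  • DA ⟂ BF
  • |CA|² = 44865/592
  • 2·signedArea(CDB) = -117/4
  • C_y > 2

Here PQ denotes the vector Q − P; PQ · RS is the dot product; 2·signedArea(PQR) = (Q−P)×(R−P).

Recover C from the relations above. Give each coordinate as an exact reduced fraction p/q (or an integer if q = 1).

1. C_x = 1  [line -2·x + 5·y + -47/4 = 0 ∩ |CA|² = 44865/592]
2. C_y = 11/4  [line -2·x + 5·y + -47/4 = 0 ∩ |CA|² = 44865/592]
   → C = (1, 11/4)

C = (1, 11/4)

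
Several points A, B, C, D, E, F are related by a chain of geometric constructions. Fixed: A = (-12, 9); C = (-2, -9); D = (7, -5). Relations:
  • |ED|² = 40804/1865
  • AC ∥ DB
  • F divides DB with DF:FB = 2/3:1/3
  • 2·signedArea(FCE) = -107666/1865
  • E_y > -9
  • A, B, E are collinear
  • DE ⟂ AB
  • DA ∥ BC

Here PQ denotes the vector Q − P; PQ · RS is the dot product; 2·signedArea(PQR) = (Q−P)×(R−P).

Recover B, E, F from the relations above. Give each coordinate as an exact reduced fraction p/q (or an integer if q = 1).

1. B_x = 17  [DA ∥ BC ∩ AC ∥ DB]
2. B_y = -23  [DA ∥ BC ∩ AC ∥ DB]
   → B = (17, -23)
3. E_x = 6591/1865  [A, B, E are collinear ∩ DE ⟂ AB]
4. E_y = -15183/1865  [A, B, E are collinear ∩ DE ⟂ AB]
   → E = (6591/1865, -15183/1865)
5. F_x = 41/3  [F divides DB with DF:FB = 2/3:1/3]
6. F_y = -17  [F divides DB with DF:FB = 2/3:1/3]
   → F = (41/3, -17)

B = (17, -23)
E = (6591/1865, -15183/1865)
F = (41/3, -17)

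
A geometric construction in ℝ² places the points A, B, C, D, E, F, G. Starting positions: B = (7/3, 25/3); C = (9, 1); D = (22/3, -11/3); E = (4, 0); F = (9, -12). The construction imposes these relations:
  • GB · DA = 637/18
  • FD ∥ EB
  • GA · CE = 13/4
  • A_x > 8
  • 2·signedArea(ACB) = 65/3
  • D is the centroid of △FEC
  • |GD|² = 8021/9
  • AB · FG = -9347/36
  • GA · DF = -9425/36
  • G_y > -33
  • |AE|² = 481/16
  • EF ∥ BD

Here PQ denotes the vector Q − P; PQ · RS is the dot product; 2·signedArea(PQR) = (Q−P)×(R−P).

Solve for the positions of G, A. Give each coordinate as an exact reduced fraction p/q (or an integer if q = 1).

1. A_x = 9  [line -22/3·x + -20/3·y + 51 = 0 ∩ |AE|² = 481/16]
2. A_y = -9/4  [line -22/3·x + -20/3·y + 51 = 0 ∩ |AE|² = 481/16]
   → A = (9, -9/4)
3. G_x = 47/3  [GA · DF = -9425/36 ∩ AB · FG = -9347/36]
4. G_y = -97/3  [GA · DF = -9425/36 ∩ AB · FG = -9347/36]
   → G = (47/3, -97/3)

A = (9, -9/4)
G = (47/3, -97/3)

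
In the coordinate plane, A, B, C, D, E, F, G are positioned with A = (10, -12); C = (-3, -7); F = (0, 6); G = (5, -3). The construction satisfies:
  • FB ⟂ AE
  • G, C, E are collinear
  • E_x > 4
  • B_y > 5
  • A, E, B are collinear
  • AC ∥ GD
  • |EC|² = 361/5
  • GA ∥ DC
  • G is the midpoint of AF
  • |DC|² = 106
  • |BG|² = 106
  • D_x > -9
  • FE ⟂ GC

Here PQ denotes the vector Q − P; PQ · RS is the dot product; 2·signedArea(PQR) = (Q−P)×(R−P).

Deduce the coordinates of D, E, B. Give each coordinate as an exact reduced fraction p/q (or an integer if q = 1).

B = (-2024/2665, 14748/2665)
D = (-8, 2)
E = (23/5, -16/5)

1. D_x = -8  [GA ∥ DC ∩ AC ∥ GD]
2. D_y = 2  [GA ∥ DC ∩ AC ∥ GD]
   → D = (-8, 2)
3. E_x = 23/5  [G, C, E are collinear ∩ FE ⟂ GC]
4. E_y = -16/5  [G, C, E are collinear ∩ FE ⟂ GC]
   → E = (23/5, -16/5)
5. B_x = -2024/2665  [A, E, B are collinear ∩ FB ⟂ AE]
6. B_y = 14748/2665  [A, E, B are collinear ∩ FB ⟂ AE]
   → B = (-2024/2665, 14748/2665)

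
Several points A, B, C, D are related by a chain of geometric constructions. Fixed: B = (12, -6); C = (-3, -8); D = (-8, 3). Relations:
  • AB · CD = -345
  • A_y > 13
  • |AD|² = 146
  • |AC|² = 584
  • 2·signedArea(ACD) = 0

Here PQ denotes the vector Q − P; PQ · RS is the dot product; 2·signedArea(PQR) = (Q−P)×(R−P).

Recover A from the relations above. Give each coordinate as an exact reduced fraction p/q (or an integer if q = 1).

1. A_x = -13  [2·signedArea(ACD) = 0 ∩ AB · CD = -345]
2. A_y = 14  [2·signedArea(ACD) = 0 ∩ AB · CD = -345]
   → A = (-13, 14)

A = (-13, 14)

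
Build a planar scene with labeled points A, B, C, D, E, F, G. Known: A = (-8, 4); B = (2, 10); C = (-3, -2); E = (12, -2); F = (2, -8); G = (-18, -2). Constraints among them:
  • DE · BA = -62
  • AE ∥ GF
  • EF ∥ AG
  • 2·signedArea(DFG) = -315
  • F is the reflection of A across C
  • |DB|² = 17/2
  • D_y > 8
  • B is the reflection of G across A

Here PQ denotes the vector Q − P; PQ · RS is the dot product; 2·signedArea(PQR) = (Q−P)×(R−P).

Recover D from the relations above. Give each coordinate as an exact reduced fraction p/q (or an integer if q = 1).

1. D_x = -1/2  [DE · BA = -62 ∩ 2·signedArea(DFG) = -315]
2. D_y = 17/2  [DE · BA = -62 ∩ 2·signedArea(DFG) = -315]
   → D = (-1/2, 17/2)

D = (-1/2, 17/2)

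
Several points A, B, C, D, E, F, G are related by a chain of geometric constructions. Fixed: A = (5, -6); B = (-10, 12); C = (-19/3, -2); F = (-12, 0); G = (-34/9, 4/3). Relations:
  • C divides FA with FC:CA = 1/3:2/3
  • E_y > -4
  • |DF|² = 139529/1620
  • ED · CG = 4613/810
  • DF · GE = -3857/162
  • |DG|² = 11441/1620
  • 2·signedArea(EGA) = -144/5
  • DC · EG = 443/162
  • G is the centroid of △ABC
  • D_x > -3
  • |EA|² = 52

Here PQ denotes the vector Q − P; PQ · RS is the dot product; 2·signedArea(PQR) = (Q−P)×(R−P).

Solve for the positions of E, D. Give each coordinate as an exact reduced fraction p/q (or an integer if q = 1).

1. E_x = -9/5  [line 22/3·x + 79/9·y + 224/5 = 0 ∩ |EA|² = 52]
2. E_y = -18/5  [line 22/3·x + 79/9·y + 224/5 = 0 ∩ |EA|² = 52]
   → E = (-9/5, -18/5)
3. D_x = -251/90  [ED · CG = 4613/810 ∩ DF · GE = -3857/162]
4. D_y = -17/15  [ED · CG = 4613/810 ∩ DF · GE = -3857/162]
   → D = (-251/90, -17/15)

D = (-251/90, -17/15)
E = (-9/5, -18/5)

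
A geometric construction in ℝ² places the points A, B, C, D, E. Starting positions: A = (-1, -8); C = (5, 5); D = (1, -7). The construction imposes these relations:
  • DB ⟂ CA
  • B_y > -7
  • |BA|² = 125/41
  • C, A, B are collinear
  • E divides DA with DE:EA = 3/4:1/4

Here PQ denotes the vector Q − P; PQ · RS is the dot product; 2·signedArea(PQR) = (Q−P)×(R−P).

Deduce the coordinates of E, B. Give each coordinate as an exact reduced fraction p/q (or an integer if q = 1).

1. E_x = -1/2  [E divides DA with DE:EA = 3/4:1/4]
2. E_y = -31/4  [E divides DA with DE:EA = 3/4:1/4]
   → E = (-1/2, -31/4)
3. B_x = -11/41  [C, A, B are collinear ∩ DB ⟂ CA]
4. B_y = -263/41  [C, A, B are collinear ∩ DB ⟂ CA]
   → B = (-11/41, -263/41)

B = (-11/41, -263/41)
E = (-1/2, -31/4)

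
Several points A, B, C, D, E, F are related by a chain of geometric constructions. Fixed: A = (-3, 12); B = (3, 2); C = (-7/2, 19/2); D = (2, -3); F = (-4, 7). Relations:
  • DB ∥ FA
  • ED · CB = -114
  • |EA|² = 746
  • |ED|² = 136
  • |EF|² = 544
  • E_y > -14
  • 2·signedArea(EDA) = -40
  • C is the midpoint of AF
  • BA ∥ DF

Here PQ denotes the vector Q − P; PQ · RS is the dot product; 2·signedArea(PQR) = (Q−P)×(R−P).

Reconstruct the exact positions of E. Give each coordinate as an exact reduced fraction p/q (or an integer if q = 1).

1. E_x = 8  [2·signedArea(EDA) = -40 ∩ ED · CB = -114]
2. E_y = -13  [2·signedArea(EDA) = -40 ∩ ED · CB = -114]
   → E = (8, -13)

E = (8, -13)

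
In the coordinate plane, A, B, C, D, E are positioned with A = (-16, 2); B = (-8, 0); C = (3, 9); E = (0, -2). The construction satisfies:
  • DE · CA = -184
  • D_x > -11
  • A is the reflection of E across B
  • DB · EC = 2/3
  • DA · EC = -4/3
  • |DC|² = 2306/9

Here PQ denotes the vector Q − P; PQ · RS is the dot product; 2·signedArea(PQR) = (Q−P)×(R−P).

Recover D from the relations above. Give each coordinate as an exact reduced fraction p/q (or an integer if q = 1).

1. D_x = -32/3  [DA · EC = -4/3 ∩ DE · CA = -184]
2. D_y = 2/3  [DA · EC = -4/3 ∩ DE · CA = -184]
   → D = (-32/3, 2/3)

D = (-32/3, 2/3)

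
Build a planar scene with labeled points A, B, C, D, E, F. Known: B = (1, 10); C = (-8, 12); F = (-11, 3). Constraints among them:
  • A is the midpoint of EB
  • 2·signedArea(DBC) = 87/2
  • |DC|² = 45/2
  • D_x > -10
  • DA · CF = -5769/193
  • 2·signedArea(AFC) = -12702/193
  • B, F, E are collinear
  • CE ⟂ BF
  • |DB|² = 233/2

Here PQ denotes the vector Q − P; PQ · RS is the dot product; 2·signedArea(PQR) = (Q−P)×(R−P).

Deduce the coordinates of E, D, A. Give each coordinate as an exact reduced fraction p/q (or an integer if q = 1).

A = (-371/193, 1601/193)
D = (-19/2, 15/2)
E = (-935/193, 1272/193)

1. E_x = -935/193  [B, F, E are collinear ∩ CE ⟂ BF]
2. E_y = 1272/193  [B, F, E are collinear ∩ CE ⟂ BF]
   → E = (-935/193, 1272/193)
3. A_x = -371/193  [A is the midpoint of EB]
4. A_y = 1601/193  [A is the midpoint of EB]
   → A = (-371/193, 1601/193)
5. D_x = -19/2  [2·signedArea(DBC) = 87/2 ∩ DA · CF = -5769/193]
6. D_y = 15/2  [2·signedArea(DBC) = 87/2 ∩ DA · CF = -5769/193]
   → D = (-19/2, 15/2)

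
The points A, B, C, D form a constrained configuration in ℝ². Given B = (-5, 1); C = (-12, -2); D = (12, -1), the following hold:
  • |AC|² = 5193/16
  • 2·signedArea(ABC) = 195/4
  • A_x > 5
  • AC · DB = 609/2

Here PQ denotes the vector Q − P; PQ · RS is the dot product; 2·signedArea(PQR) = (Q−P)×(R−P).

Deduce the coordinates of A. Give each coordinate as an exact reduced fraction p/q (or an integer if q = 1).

1. A_x = 6  [2·signedArea(ABC) = 195/4 ∩ AC · DB = 609/2]
2. A_y = -5/4  [2·signedArea(ABC) = 195/4 ∩ AC · DB = 609/2]
   → A = (6, -5/4)

A = (6, -5/4)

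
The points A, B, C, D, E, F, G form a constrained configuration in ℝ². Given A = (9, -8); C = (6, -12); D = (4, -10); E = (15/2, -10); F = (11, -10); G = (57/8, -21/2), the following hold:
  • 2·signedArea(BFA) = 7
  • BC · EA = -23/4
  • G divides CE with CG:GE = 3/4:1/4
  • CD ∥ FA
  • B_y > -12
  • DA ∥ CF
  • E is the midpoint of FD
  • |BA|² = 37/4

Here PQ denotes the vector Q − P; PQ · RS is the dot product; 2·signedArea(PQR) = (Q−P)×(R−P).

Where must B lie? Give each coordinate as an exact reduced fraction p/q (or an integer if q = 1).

1. B_x = 17/2  [BC · EA = -23/4 ∩ 2·signedArea(BFA) = 7]
2. B_y = -11  [BC · EA = -23/4 ∩ 2·signedArea(BFA) = 7]
   → B = (17/2, -11)

B = (17/2, -11)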